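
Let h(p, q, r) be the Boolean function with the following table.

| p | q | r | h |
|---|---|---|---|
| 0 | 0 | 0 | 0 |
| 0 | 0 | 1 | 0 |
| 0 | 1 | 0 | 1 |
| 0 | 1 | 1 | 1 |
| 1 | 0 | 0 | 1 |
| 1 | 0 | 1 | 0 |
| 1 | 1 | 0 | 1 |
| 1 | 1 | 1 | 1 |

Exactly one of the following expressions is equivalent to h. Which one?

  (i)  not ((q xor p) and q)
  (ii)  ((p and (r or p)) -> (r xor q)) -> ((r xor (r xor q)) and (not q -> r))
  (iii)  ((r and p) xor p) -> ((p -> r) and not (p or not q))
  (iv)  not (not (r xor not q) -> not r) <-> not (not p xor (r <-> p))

ii

(i) disagrees with h on (0,0,0) (formula → 1, table → 0); rule it out.
(iii) disagrees with h on (0,0,0) (formula → 1, table → 0); rule it out.
(iv) disagrees with h on (0,1,0) (formula → 0, table → 1); rule it out.
(ii) is the remaining candidate, and it agrees with h on all 8 inputs.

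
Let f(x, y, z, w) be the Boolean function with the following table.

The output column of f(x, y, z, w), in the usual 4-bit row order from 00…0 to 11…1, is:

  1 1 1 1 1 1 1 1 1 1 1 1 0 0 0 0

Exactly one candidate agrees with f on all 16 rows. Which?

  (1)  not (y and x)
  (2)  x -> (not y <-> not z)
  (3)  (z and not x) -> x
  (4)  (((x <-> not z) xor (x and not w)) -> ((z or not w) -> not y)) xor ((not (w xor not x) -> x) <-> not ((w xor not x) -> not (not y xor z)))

1

(2) disagrees with f on (1,0,1,0) (formula → 0, table → 1); rule it out.
(3) disagrees with f on (0,0,1,0) (formula → 0, table → 1); rule it out.
(4) disagrees with f on (0,0,0,0) (formula → 0, table → 1); rule it out.
(1) is the remaining candidate, and it agrees with f on all 16 inputs.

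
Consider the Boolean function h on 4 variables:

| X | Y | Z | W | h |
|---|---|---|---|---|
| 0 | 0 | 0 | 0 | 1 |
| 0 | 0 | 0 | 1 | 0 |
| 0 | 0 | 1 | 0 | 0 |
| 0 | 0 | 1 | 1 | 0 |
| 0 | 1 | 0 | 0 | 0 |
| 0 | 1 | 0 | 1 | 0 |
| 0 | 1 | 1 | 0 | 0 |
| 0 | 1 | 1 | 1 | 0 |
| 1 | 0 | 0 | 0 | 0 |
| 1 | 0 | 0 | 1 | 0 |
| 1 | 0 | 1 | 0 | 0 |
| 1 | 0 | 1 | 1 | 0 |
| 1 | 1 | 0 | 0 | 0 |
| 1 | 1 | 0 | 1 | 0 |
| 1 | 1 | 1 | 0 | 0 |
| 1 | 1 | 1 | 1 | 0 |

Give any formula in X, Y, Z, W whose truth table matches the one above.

The output is 1 only when every input is 0 — NOR of all inputs.

h(X, Y, Z, W) = not (((X or Y) or Z) or W)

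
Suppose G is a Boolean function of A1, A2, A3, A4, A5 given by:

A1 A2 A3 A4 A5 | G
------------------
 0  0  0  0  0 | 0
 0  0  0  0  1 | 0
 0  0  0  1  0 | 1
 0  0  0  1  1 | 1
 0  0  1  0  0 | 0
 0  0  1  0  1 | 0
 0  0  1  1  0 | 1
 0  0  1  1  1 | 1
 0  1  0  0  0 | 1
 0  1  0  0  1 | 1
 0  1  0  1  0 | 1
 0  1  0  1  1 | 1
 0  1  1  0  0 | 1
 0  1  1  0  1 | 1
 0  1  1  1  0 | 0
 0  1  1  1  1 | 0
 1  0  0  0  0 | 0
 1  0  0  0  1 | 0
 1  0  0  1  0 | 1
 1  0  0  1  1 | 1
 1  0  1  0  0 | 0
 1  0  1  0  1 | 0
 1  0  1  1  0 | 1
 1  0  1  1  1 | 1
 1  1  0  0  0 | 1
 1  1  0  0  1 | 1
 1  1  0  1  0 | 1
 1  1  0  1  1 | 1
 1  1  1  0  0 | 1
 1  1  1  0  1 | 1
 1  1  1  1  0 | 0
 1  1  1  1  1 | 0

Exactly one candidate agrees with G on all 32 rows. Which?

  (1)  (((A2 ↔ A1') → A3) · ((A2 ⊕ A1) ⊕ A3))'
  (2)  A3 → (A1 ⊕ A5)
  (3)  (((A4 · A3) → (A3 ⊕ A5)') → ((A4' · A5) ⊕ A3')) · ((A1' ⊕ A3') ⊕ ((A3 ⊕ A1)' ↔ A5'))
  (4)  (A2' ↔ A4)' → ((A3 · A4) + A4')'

(1) fails at (0,0,0,0,0): the formula yields 1, G is 0.
(2) fails at (0,0,0,0,0): the formula yields 1, G is 0.
(3) fails at (0,0,0,0,0): the formula yields 1, G is 0.
That leaves (4). Evaluating it on every row reproduces the table of G exactly.

4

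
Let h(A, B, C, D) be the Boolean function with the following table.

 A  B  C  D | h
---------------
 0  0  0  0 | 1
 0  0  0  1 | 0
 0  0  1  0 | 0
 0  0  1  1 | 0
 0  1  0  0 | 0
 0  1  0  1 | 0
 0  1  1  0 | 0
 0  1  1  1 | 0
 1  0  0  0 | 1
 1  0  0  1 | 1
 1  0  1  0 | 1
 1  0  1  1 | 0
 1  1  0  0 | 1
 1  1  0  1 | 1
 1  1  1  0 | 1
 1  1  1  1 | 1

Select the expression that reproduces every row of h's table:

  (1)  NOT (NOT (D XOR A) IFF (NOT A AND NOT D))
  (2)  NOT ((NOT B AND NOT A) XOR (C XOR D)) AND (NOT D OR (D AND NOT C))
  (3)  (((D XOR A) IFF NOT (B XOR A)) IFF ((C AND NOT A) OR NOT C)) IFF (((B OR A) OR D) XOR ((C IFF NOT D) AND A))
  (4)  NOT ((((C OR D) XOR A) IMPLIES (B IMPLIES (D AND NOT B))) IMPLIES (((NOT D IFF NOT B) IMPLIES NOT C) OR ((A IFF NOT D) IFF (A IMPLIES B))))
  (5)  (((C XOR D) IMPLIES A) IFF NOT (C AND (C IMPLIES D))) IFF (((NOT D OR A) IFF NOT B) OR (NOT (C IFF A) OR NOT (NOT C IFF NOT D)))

5

(1): at (0,0,0,0) it gives 0, but h = 1 — eliminated.
(2): at (0,0,0,0) it gives 0, but h = 1 — eliminated.
(3): at (0,0,0,1) it gives 1, but h = 0 — eliminated.
(4): at (0,0,0,0) it gives 0, but h = 1 — eliminated.
(5) is the remaining candidate, and it agrees with h on all 16 inputs.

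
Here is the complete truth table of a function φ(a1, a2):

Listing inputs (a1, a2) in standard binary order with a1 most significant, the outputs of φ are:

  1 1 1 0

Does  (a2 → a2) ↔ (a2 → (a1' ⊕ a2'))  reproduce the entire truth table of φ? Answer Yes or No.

Test each input against both φ and the formula:
  a1=0, a2=0: formula gives 1, φ = 1 ✓
  a1=0, a2=1: formula gives 1, φ = 1 ✓
  a1=1, a2=0: formula gives 1, φ = 1 ✓
  a1=1, a2=1: formula gives 0, φ = 0 ✓
All 4 rows match — the expression computes φ exactly.

Yes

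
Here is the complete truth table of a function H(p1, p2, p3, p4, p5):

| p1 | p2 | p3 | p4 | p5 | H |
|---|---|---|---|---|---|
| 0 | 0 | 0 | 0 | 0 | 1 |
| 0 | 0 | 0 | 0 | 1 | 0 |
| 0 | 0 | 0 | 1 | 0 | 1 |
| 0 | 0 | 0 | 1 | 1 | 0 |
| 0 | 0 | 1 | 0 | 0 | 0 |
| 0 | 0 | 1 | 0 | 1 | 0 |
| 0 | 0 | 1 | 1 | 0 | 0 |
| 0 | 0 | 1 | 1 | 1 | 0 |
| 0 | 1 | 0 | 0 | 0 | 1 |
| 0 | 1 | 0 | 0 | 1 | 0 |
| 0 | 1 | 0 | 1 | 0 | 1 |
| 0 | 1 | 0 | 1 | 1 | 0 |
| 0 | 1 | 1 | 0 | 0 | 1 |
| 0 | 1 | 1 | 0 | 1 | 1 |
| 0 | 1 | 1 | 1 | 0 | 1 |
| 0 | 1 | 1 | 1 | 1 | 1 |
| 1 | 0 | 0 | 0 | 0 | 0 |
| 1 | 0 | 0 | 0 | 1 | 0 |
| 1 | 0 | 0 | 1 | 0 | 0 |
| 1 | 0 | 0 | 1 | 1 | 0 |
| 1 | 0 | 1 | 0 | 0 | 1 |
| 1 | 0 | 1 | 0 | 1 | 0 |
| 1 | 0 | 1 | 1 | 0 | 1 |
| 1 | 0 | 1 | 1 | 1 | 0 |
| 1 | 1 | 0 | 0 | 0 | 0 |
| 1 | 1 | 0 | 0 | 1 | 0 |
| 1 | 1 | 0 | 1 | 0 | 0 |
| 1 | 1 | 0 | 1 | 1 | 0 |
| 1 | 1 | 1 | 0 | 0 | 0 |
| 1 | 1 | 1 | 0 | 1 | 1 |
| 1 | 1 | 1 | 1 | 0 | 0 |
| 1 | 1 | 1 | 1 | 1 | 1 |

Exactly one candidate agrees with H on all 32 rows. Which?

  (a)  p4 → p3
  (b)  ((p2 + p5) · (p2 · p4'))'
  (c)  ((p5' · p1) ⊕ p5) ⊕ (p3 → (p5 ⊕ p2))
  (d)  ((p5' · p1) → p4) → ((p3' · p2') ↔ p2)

(a): at (0,0,0,0,1) it gives 1, but H = 0 — eliminated.
(b): at (0,0,0,0,1) it gives 1, but H = 0 — eliminated.
(d): at (0,0,0,0,0) it gives 0, but H = 1 — eliminated.
Only (c) survives; checking it on all 32 rows confirms it matches H.

c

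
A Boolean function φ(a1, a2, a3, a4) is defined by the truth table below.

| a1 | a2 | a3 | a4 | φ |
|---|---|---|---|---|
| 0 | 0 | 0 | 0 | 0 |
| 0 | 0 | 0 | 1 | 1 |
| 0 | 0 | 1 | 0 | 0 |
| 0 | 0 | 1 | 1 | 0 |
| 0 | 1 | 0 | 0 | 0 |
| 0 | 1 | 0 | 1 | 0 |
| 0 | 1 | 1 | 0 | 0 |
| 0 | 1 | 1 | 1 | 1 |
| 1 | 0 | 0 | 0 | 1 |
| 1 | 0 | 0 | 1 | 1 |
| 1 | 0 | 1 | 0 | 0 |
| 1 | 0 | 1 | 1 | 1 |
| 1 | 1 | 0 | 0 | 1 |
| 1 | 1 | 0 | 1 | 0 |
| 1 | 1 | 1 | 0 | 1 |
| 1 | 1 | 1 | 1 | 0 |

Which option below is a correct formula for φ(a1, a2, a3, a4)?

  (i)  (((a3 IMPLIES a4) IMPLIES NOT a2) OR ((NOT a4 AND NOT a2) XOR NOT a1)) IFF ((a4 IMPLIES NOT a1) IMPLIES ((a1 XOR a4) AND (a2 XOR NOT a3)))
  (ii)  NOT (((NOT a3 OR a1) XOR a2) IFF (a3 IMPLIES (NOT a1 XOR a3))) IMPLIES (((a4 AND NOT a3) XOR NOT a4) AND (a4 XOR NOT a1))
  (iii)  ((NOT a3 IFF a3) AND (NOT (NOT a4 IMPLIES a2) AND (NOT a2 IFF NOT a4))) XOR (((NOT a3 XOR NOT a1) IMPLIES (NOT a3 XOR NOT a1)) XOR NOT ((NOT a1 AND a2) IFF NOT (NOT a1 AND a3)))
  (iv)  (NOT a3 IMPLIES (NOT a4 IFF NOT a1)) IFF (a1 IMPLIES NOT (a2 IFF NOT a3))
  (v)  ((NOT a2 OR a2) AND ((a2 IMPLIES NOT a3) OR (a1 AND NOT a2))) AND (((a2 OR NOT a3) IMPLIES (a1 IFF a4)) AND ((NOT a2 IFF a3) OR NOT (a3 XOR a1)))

(ii) fails at (0,0,0,0): the formula yields 1, φ is 0.
(iii) fails at (0,0,0,1): the formula yields 0, φ is 1.
(iv) fails at (0,0,0,0): the formula yields 1, φ is 0.
(v) fails at (0,0,0,0): the formula yields 1, φ is 0.
Only (i) survives; checking it on all 16 rows confirms it matches φ.

i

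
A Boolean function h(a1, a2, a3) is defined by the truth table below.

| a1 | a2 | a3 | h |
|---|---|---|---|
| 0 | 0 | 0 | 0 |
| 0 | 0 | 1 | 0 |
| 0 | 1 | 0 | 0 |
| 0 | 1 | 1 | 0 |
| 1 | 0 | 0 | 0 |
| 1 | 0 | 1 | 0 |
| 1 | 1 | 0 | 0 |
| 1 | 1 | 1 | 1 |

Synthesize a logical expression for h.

h(a1, a2, a3) = (a1 & a2) & a3

The output is 1 only when every input is 1 — the AND of all inputs.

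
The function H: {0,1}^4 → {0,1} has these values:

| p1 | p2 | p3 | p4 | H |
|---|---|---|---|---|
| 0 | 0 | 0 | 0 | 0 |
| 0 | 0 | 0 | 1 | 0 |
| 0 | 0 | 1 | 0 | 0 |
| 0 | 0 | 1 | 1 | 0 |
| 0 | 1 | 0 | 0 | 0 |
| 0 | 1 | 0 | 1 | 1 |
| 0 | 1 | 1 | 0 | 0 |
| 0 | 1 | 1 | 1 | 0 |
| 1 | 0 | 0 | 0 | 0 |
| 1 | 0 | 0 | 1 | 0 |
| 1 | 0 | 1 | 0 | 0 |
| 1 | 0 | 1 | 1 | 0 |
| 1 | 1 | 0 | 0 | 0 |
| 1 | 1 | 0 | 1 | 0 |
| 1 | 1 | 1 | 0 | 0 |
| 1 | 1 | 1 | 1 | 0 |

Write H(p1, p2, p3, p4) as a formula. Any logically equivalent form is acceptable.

H(p1, p2, p3, p4) = ((¬p1 ∧ p2) ∧ ¬p3) ∧ p4

Only row (0,1,0,1) gives 1. That row's minterm ¬p1·p2·¬p3·p4 is H directly.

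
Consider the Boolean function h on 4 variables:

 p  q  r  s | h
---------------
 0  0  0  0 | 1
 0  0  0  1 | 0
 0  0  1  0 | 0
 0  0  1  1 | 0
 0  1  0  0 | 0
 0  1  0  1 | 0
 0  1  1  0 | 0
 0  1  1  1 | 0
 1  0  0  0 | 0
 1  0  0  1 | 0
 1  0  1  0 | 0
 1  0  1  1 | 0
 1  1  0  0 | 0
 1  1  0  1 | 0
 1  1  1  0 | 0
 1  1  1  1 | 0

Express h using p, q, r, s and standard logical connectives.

The output is 1 only when every input is 0 — NOR of all inputs.

h(p, q, r, s) = NOT (((p OR q) OR r) OR s)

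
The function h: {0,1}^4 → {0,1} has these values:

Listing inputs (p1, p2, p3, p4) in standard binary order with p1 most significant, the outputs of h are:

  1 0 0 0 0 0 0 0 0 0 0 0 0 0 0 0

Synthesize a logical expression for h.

The output is 1 only when every input is 0 — NOR of all inputs.

h(p1, p2, p3, p4) = ~(((p1 | p2) | p3) | p4)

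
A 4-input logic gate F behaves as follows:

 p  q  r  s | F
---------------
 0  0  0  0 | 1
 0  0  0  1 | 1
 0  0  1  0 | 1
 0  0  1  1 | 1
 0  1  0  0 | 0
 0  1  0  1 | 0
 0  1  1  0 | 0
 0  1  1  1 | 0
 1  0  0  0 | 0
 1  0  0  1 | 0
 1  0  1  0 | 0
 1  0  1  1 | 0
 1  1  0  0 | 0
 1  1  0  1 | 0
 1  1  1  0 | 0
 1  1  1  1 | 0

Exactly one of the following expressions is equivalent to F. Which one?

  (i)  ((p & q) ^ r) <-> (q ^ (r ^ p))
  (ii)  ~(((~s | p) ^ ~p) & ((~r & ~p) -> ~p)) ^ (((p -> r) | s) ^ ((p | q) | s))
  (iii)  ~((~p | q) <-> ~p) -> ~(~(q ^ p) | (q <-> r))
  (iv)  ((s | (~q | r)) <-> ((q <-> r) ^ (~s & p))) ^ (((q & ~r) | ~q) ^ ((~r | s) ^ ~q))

(ii): at (0,0,0,0) it gives 0, but F = 1 — eliminated.
(iii): at (0,1,0,0) it gives 1, but F = 0 — eliminated.
(iv): at (0,0,0,0) it gives 0, but F = 1 — eliminated.
Only (i) survives; checking it on all 16 rows confirms it matches F.

i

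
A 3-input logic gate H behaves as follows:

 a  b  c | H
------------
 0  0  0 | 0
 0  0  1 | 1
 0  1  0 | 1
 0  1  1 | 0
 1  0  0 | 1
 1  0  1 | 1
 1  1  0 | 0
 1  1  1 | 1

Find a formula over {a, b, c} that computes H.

H(a, b, c) = ~((((~a & ~b) & ~c) | ((~a & b) & c)) | ((a & b) & ~c))

There are just 3 zero rows: (0,0,0), (0,1,1), (1,1,0). Their minterms are ¬a·¬b·¬c, ¬a·b·c, a·b·¬c; the OR of those covers precisely the 0-outputs, and negating it yields H.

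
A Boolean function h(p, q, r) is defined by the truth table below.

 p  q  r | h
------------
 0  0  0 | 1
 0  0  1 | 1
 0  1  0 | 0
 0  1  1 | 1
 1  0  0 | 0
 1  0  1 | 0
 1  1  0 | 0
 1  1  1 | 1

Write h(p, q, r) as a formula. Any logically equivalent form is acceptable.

h(p, q, r) = ((((~p & ~q) & ~r) | ((~p & ~q) & r)) | ((~p & q) & r)) | ((p & q) & r)

The 1-rows are (0,0,0), (0,0,1), (0,1,1), (1,1,1). Each contributes one minterm — ¬p·¬q·¬r; ¬p·¬q·r; ¬p·q·r; p·q·r — and their disjunction is a sum-of-products form of h.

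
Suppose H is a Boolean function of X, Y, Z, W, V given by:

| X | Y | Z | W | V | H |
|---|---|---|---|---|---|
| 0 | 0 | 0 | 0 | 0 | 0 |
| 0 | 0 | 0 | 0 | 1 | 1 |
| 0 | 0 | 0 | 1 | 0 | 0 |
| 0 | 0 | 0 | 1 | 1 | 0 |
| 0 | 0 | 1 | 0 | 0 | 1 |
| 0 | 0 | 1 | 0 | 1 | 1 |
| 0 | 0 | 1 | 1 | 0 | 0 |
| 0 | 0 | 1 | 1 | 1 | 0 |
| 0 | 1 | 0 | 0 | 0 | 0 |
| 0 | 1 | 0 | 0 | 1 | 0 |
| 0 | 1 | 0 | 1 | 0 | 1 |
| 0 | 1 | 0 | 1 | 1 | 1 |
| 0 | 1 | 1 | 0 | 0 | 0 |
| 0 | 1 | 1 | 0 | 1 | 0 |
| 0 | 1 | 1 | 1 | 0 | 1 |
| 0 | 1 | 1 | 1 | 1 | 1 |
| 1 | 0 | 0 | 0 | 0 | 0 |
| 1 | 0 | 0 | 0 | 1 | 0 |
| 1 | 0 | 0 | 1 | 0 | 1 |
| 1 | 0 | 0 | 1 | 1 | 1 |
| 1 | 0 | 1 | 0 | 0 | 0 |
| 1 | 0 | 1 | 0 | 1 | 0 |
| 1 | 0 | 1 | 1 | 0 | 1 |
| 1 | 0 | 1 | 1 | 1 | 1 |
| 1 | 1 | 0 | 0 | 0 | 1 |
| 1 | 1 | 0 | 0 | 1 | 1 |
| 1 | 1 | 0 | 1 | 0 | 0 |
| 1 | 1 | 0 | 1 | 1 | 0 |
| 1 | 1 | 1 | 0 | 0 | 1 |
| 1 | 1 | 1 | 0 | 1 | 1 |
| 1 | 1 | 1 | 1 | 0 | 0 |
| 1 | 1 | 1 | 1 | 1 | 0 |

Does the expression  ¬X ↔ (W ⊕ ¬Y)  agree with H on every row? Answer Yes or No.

No

Evaluate ¬X ↔ (W ⊕ ¬Y) on each row and compare to H:
  X=0, Y=0, Z=0, W=0, V=0: formula gives 1, but H = 0 ✗
Since they disagree at (0,0,0,0,0), the expression is not a correct formula for H.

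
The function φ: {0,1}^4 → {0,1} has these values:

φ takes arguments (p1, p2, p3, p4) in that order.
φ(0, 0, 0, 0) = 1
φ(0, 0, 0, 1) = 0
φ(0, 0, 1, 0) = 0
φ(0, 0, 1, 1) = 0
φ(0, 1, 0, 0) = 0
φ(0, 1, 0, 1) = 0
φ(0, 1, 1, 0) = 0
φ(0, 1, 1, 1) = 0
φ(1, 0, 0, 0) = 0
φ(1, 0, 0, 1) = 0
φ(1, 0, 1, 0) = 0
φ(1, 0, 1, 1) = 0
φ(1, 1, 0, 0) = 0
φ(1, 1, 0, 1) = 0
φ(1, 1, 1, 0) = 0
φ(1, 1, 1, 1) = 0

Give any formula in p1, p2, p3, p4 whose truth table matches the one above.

φ(p1, p2, p3, p4) = not (((p1 or p2) or p3) or p4)

The output is 1 only when every input is 0 — NOR of all inputs.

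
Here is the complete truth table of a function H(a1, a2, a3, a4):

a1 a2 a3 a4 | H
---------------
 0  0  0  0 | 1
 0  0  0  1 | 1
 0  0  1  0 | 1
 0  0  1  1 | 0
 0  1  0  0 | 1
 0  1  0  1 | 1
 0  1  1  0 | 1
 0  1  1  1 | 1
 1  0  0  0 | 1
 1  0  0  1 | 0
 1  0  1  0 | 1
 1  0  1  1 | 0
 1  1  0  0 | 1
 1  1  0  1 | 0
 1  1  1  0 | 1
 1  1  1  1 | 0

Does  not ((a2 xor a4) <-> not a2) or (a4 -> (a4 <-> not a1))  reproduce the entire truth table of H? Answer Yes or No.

No

Evaluate not ((a2 xor a4) <-> not a2) or (a4 -> (a4 <-> not a1)) on each row and compare to H:
  a1=0, a2=0, a3=0, a4=0: formula gives 1, H = 1 ✓
  a1=0, a2=0, a3=0, a4=1: formula gives 1, H = 1 ✓
  a1=0, a2=0, a3=1, a4=0: formula gives 1, H = 1 ✓
  a1=0, a2=0, a3=1, a4=1: formula gives 1, but H = 0 ✗
Since they disagree at (0,0,1,1), the expression is not a correct formula for H.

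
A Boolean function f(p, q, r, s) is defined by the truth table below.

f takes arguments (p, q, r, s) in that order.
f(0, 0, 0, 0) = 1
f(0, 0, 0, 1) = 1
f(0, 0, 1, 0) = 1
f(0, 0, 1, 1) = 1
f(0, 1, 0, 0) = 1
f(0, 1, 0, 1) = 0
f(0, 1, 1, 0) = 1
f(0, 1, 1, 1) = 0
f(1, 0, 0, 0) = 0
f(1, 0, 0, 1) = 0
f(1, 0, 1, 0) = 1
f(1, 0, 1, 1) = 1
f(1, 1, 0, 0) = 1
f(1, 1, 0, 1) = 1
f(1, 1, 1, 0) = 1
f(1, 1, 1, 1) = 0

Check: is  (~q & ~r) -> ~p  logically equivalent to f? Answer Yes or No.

No

Test each input against both f and the formula:
  p=0, q=0, r=0, s=0: formula gives 1, f = 1 ✓
  p=0, q=0, r=0, s=1: formula gives 1, f = 1 ✓
  p=0, q=0, r=1, s=0: formula gives 1, f = 1 ✓
  p=0, q=0, r=1, s=1: formula gives 1, f = 1 ✓
  …
  p=0, q=1, r=0, s=1: formula gives 1, but f = 0 ✗
Since they disagree at (0,1,0,1), the expression is not a correct formula for f.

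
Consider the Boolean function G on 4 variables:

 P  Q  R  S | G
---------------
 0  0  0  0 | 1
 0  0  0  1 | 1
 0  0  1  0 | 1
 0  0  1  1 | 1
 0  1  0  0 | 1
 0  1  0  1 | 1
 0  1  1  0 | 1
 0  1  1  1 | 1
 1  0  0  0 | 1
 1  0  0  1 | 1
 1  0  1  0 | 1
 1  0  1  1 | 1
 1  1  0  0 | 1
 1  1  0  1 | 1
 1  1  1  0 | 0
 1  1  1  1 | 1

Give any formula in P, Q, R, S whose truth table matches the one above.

G(P, Q, R, S) = ¬(((P ∧ Q) ∧ R) ∧ ¬S)

G is 0 on exactly one input, (1,1,1,0), whose minterm is P·Q·R·¬S. So G is the negation of that single conjunction.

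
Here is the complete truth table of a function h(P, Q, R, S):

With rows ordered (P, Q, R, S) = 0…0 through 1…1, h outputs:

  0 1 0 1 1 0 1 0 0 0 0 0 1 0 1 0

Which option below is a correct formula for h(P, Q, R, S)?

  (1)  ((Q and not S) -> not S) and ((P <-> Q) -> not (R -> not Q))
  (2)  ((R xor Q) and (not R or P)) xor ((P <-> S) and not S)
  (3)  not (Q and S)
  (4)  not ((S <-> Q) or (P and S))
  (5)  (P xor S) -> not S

4

(1): at (0,0,0,1) it gives 0, but h = 1 — eliminated.
(2): at (0,0,0,0) it gives 1, but h = 0 — eliminated.
(3): at (0,0,0,0) it gives 1, but h = 0 — eliminated.
(5): at (0,0,0,0) it gives 1, but h = 0 — eliminated.
Only (4) survives; checking it on all 16 rows confirms it matches h.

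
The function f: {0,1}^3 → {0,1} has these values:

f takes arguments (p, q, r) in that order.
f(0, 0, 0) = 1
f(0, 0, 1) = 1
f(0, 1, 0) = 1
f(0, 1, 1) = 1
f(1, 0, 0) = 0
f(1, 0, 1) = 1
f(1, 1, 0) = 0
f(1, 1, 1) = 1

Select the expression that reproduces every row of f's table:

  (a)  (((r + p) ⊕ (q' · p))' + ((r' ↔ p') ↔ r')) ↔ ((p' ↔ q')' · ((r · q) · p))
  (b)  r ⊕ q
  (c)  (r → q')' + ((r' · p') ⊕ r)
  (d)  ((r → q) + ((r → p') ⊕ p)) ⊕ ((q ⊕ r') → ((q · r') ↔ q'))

c

(a) fails at (0,0,0): the formula yields 0, f is 1.
(b) fails at (0,0,0): the formula yields 0, f is 1.
(d) fails at (0,0,1): the formula yields 0, f is 1.
Only (c) survives; checking it on all 8 rows confirms it matches f.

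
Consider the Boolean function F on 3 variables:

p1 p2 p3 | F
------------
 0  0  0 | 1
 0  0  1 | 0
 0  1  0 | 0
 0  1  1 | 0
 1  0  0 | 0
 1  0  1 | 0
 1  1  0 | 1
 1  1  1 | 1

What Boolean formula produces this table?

The 1-rows are (0,0,0), (1,1,0), (1,1,1). Each contributes one minterm — ¬p1·¬p2·¬p3; p1·p2·¬p3; p1·p2·p3 — and their disjunction is a sum-of-products form of F.

F(p1, p2, p3) = (((p1' · p2') · p3') + ((p1 · p2) · p3')) + ((p1 · p2) · p3)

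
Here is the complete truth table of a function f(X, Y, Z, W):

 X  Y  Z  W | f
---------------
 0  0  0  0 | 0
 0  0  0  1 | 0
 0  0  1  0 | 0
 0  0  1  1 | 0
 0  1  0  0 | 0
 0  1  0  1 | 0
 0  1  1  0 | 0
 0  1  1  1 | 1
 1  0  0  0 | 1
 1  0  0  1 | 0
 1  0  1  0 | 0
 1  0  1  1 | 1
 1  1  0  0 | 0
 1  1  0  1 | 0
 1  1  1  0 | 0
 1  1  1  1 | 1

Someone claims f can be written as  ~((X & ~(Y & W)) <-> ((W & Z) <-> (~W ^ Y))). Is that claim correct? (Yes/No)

Test each input against both f and the formula:
  X=0, Y=0, Z=0, W=0: formula gives 0, f = 0 ✓
  X=0, Y=0, Z=0, W=1: formula gives 1, but f = 0 ✗
Row (0,0,0,1) is a counterexample, so the formula is not equivalent to f.

No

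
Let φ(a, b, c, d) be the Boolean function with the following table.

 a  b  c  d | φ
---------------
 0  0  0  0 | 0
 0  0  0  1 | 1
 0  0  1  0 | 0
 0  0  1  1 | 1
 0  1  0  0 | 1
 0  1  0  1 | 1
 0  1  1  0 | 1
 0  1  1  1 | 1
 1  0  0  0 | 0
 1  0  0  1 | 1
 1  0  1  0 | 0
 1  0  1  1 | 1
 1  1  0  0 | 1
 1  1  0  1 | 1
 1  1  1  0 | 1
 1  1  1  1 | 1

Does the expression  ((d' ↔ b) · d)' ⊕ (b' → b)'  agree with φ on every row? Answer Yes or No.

Evaluate ((d' ↔ b) · d)' ⊕ (b' → b)' on each row and compare to φ:
  a=0, b=0, c=0, d=0: formula gives 0, φ = 0 ✓
  a=0, b=0, c=0, d=1: formula gives 1, φ = 1 ✓
  a=0, b=0, c=1, d=0: formula gives 0, φ = 0 ✓
  a=0, b=0, c=1, d=1: formula gives 1, φ = 1 ✓
  … (the remaining 12 rows also agree.)
No disagreement on any input; they are logically equivalent.

Yes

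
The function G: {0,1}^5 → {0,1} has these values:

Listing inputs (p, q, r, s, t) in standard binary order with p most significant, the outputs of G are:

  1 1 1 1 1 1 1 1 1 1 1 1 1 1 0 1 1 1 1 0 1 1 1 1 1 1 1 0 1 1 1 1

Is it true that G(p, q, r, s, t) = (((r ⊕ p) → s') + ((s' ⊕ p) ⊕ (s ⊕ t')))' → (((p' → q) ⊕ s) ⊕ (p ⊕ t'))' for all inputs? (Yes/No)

Test each input against both G and the formula:
  p=0, q=0, r=0, s=0, t=0: formula gives 1, G = 1 ✓
  p=0, q=0, r=0, s=0, t=1: formula gives 1, G = 1 ✓
  p=0, q=0, r=0, s=1, t=0: formula gives 1, G = 1 ✓
  p=0, q=0, r=0, s=1, t=1: formula gives 1, G = 1 ✓
  …and likewise for the remaining 28 rows.
No disagreement on any input; they are logically equivalent.

Yes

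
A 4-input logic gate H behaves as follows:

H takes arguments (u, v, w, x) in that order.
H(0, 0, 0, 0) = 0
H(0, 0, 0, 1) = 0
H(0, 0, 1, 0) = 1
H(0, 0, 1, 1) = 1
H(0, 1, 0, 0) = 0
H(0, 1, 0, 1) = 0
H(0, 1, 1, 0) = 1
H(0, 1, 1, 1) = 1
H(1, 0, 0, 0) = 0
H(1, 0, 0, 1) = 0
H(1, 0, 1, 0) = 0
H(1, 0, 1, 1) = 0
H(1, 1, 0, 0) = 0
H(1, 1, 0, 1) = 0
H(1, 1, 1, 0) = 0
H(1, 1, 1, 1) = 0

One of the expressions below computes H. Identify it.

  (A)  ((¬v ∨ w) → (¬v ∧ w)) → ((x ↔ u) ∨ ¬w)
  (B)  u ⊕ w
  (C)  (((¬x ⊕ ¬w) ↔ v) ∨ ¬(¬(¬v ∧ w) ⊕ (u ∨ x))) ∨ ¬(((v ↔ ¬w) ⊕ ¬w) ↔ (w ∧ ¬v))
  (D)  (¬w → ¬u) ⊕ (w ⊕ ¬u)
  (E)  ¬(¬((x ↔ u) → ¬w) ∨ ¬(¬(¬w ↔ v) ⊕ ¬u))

D

(A): at (0,0,0,0) it gives 1, but H = 0 — eliminated.
(B): at (1,0,0,0) it gives 1, but H = 0 — eliminated.
(C): at (0,0,0,0) it gives 1, but H = 0 — eliminated.
(E): at (0,0,1,0) it gives 0, but H = 1 — eliminated.
Only (D) survives; checking it on all 16 rows confirms it matches H.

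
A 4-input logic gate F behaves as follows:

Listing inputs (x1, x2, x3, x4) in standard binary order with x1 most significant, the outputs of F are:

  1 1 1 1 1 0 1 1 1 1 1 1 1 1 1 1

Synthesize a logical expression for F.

F is 0 on exactly one input, (0,1,0,1), whose minterm is ¬x1·x2·¬x3·x4. So F is the negation of that single conjunction.

F(x1, x2, x3, x4) = NOT (((NOT x1 AND x2) AND NOT x3) AND x4)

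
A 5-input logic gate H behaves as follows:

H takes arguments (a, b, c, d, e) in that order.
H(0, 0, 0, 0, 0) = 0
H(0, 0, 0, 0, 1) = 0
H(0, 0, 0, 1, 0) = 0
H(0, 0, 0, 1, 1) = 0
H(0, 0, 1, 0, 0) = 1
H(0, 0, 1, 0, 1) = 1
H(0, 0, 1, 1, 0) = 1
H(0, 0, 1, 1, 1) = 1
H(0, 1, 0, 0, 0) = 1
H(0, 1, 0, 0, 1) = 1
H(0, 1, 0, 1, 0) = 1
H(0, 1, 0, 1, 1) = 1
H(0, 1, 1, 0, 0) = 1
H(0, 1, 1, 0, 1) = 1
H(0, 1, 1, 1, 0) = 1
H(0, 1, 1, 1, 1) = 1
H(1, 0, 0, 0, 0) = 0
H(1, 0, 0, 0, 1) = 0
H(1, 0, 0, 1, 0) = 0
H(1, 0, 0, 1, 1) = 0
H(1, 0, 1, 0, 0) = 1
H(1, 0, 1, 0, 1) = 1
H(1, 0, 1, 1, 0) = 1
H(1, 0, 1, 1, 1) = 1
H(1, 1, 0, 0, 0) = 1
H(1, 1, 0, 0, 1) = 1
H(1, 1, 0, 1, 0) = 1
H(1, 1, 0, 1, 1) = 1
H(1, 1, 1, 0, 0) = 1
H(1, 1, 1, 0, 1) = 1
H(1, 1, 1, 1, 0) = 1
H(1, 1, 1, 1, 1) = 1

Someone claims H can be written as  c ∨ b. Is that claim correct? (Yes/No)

Yes

Evaluate c ∨ b on each row and compare to H:
  a=0, b=0, c=0, d=0, e=0: formula gives 0, H = 0 ✓
  a=0, b=0, c=0, d=0, e=1: formula gives 0, H = 0 ✓
  a=0, b=0, c=0, d=1, e=0: formula gives 0, H = 0 ✓
  a=0, b=0, c=0, d=1, e=1: formula gives 0, H = 0 ✓
  … (the remaining 28 rows also agree.)
Every row agrees, so the formula is equivalent.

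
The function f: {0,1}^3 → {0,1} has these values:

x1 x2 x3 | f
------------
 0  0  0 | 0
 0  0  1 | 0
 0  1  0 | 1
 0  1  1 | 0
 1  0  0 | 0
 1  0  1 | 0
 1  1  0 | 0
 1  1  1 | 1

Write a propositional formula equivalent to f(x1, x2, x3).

f=1 on 2 inputs: (0,1,0), (1,1,1). Reading each as a conjunction of literals (¬x1·x2·¬x3, x1·x2·x3) and taking the OR gives the canonical DNF.

f(x1, x2, x3) = ((¬x1 ∧ x2) ∧ ¬x3) ∨ ((x1 ∧ x2) ∧ x3)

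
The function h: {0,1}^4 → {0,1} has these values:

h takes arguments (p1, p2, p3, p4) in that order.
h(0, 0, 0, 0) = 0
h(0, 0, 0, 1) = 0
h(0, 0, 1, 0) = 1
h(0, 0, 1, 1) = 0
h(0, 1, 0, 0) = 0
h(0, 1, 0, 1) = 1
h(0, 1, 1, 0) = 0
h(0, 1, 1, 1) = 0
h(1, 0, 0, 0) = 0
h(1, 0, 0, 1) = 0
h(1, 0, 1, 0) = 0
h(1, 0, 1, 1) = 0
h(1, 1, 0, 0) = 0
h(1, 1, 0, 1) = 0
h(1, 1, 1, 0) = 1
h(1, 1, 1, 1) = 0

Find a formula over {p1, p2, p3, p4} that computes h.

h(p1, p2, p3, p4) = ((((NOT p1 AND NOT p2) AND p3) AND NOT p4) OR (((NOT p1 AND p2) AND NOT p3) AND p4)) OR (((p1 AND p2) AND p3) AND NOT p4)

h=1 on 3 inputs: (0,0,1,0), (0,1,0,1), (1,1,1,0). Reading each as a conjunction of literals (¬p1·¬p2·p3·¬p4, ¬p1·p2·¬p3·p4, p1·p2·p3·¬p4) and taking the OR gives the canonical DNF.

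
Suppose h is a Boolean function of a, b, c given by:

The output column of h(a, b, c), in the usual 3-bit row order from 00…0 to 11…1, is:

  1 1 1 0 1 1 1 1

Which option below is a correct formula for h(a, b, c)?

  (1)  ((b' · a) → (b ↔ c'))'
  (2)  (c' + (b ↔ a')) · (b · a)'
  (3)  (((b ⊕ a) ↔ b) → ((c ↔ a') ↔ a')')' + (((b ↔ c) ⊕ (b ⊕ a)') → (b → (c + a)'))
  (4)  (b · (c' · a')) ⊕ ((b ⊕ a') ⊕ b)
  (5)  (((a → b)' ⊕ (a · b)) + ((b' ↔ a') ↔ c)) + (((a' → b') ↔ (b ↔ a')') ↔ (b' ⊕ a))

(1): at (0,0,0) it gives 0, but h = 1 — eliminated.
(2): at (0,0,1) it gives 0, but h = 1 — eliminated.
(3): at (0,1,1) it gives 1, but h = 0 — eliminated.
(4): at (0,1,0) it gives 0, but h = 1 — eliminated.
That leaves (5). Evaluating it on every row reproduces the table of h exactly.

5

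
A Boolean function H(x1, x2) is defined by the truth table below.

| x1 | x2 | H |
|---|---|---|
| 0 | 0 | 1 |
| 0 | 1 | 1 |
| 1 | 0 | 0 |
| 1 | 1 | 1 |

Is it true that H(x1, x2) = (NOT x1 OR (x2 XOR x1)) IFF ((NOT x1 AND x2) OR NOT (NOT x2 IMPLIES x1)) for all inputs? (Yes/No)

Yes

Test each input against both H and the formula:
  x1=0, x2=0: formula gives 1, H = 1 ✓
  x1=0, x2=1: formula gives 1, H = 1 ✓
  x1=1, x2=0: formula gives 0, H = 0 ✓
  x1=1, x2=1: formula gives 1, H = 1 ✓
All 4 rows match — the expression computes H exactly.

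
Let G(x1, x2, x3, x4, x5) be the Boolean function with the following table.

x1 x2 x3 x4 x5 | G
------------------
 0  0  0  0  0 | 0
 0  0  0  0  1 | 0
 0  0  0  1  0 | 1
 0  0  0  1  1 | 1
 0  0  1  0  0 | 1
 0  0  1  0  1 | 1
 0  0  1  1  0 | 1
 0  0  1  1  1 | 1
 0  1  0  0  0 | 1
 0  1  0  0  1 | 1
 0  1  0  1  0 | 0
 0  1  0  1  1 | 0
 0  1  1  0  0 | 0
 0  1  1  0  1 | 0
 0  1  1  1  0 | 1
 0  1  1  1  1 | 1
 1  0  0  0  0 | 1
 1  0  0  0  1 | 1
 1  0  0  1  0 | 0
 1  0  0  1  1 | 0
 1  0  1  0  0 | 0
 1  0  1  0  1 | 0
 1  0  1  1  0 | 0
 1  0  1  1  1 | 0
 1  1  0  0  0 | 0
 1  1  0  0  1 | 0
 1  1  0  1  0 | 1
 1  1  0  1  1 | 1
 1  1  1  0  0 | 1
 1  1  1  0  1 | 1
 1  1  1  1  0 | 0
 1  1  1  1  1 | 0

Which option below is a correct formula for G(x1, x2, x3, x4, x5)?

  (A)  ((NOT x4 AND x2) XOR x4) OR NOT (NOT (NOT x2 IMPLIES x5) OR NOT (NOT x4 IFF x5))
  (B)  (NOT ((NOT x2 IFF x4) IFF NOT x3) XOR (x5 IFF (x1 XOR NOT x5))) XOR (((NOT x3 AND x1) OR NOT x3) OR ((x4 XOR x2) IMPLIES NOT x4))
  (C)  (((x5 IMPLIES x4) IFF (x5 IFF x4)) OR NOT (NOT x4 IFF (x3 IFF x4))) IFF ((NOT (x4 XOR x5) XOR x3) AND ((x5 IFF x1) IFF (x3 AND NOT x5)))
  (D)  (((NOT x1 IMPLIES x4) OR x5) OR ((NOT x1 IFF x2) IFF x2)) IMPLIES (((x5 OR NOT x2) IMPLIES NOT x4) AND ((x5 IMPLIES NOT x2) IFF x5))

B

(A) disagrees with G on (0,0,0,0,1) (formula → 1, table → 0); rule it out.
(C) disagrees with G on (0,0,1,0,0) (formula → 0, table → 1); rule it out.
(D) disagrees with G on (0,0,0,0,1) (formula → 1, table → 0); rule it out.
Only (B) survives; checking it on all 32 rows confirms it matches G.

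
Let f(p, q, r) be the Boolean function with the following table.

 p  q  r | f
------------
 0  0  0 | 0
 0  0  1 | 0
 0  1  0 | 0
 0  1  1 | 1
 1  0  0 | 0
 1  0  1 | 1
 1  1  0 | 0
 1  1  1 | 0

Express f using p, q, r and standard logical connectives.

f(p, q, r) = ((¬p ∧ q) ∧ r) ∨ ((p ∧ ¬q) ∧ r)

Collect the rows where f=1 — (0,1,1), (1,0,1) — and write one minterm per row: ¬p·q·r, p·¬q·r. Their union (logical OR) reproduces the table exactly.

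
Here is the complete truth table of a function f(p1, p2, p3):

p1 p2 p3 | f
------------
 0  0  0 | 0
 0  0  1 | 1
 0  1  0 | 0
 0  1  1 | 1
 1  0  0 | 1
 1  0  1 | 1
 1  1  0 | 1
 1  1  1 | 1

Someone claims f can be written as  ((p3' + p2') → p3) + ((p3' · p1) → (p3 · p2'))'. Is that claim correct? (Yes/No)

Yes

Test each input against both f and the formula:
  p1=0, p2=0, p3=0: formula gives 0, f = 0 ✓
  p1=0, p2=0, p3=1: formula gives 1, f = 1 ✓
  p1=0, p2=1, p3=0: formula gives 0, f = 0 ✓
  p1=0, p2=1, p3=1: formula gives 1, f = 1 ✓
  p1=1, p2=0, p3=0: formula gives 1, f = 1 ✓
  …and likewise for the remaining 3 rows.
Every row agrees, so the formula is equivalent.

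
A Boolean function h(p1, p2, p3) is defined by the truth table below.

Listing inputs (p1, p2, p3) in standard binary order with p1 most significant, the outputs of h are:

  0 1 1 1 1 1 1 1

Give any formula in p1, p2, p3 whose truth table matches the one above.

The output is 1 whenever at least one input is 1 — the OR of all inputs.

h(p1, p2, p3) = (p1 + p2) + p3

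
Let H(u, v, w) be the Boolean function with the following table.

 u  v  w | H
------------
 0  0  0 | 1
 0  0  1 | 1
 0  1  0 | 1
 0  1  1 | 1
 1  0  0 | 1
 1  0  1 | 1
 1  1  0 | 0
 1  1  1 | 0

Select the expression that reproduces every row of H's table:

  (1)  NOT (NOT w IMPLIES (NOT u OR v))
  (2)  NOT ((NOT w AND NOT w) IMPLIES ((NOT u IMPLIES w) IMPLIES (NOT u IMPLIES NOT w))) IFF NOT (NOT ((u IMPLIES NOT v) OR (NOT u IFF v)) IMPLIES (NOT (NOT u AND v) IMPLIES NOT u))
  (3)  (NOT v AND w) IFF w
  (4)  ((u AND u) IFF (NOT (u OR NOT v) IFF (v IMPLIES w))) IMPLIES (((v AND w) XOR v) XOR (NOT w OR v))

2

(1): at (0,0,0) it gives 0, but H = 1 — eliminated.
(3): at (0,1,1) it gives 0, but H = 1 — eliminated.
(4): at (0,0,1) it gives 0, but H = 1 — eliminated.
That leaves (2). Evaluating it on every row reproduces the table of H exactly.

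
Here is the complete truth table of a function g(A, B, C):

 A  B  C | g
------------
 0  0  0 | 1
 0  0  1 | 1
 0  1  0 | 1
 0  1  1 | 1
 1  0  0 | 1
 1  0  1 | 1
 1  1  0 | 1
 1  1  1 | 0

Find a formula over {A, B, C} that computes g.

g is 0 on exactly one input, (1,1,1), whose minterm is A·B·C. So g is the negation of that single conjunction.

g(A, B, C) = NOT ((A AND B) AND C)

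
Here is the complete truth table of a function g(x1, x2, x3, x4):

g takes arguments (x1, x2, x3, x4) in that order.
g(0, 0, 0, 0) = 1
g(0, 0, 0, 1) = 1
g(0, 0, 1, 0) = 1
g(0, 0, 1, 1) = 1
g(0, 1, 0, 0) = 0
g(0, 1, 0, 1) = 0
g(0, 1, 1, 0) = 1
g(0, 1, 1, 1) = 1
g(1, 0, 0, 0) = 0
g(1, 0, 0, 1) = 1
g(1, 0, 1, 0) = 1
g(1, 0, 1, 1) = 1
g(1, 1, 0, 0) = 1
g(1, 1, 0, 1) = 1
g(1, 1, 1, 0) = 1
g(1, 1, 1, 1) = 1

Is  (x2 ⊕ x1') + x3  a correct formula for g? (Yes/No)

No

Test each input against both g and the formula:
  x1=0, x2=0, x3=0, x4=0: formula gives 1, g = 1 ✓
  x1=0, x2=0, x3=0, x4=1: formula gives 1, g = 1 ✓
  x1=0, x2=0, x3=1, x4=0: formula gives 1, g = 1 ✓
  x1=0, x2=0, x3=1, x4=1: formula gives 1, g = 1 ✓
  …
  x1=1, x2=0, x3=0, x4=1: formula gives 0, but g = 1 ✗
Row (1,0,0,1) is a counterexample, so the formula is not equivalent to g.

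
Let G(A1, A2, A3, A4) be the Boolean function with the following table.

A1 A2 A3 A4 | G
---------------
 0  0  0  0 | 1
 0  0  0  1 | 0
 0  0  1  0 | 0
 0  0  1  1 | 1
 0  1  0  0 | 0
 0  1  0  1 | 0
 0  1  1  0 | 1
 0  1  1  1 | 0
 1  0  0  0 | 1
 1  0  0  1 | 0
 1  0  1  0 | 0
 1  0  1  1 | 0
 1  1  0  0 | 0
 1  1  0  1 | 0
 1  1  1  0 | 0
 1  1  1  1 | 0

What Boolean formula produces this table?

Collect the rows where G=1 — (0,0,0,0), (0,0,1,1), (0,1,1,0), (1,0,0,0) — and write one minterm per row: ¬A1·¬A2·¬A3·¬A4, ¬A1·¬A2·A3·A4, ¬A1·A2·A3·¬A4, A1·¬A2·¬A3·¬A4. Their union (logical OR) reproduces the table exactly.

G(A1, A2, A3, A4) = (((((~A1 & ~A2) & ~A3) & ~A4) | (((~A1 & ~A2) & A3) & A4)) | (((~A1 & A2) & A3) & ~A4)) | (((A1 & ~A2) & ~A3) & ~A4)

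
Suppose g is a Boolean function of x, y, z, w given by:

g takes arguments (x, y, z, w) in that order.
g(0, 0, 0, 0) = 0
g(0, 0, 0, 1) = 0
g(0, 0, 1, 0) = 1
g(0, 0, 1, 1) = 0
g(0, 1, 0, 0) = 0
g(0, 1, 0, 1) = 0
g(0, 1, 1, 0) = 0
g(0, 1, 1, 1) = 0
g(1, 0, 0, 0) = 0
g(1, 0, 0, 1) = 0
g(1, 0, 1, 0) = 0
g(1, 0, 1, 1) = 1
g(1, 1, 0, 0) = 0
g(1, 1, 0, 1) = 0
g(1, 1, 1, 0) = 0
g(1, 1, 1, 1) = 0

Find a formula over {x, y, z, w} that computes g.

Collect the rows where g=1 — (0,0,1,0), (1,0,1,1) — and write one minterm per row: ¬x·¬y·z·¬w, x·¬y·z·w. Their union (logical OR) reproduces the table exactly.

g(x, y, z, w) = (((NOT x AND NOT y) AND z) AND NOT w) OR (((x AND NOT y) AND z) AND w)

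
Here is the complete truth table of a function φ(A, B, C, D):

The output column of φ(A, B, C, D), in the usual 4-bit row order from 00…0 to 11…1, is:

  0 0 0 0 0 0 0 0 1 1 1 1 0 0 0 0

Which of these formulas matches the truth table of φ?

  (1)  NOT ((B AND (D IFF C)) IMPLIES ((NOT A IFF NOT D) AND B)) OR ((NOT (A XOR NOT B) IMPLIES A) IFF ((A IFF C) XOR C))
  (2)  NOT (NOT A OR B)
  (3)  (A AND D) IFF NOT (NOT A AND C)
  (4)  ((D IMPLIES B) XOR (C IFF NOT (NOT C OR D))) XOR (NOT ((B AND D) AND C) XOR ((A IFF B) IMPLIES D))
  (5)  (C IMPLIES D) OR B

(1) fails at (0,0,0,0): the formula yields 1, φ is 0.
(3) fails at (0,0,1,0): the formula yields 1, φ is 0.
(4) fails at (0,0,0,0): the formula yields 1, φ is 0.
(5) fails at (0,0,0,0): the formula yields 1, φ is 0.
Only (2) survives; checking it on all 16 rows confirms it matches φ.

2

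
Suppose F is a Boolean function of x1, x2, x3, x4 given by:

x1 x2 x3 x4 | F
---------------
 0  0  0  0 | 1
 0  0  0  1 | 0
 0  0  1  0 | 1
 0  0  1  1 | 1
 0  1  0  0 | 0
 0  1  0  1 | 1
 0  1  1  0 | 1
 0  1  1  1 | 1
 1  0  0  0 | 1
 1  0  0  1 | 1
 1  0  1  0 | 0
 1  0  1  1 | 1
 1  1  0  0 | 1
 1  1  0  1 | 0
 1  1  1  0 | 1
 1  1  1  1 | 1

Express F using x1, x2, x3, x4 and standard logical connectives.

The 0-rows are (0,0,0,1), (0,1,0,0), (1,0,1,0), (1,1,0,1). Take each as a conjunction (¬x1·¬x2·¬x3·x4, ¬x1·x2·¬x3·¬x4, x1·¬x2·x3·¬x4, x1·x2·¬x3·x4), form their disjunction, and complement — that gives a formula that is 1 everywhere F is.

F(x1, x2, x3, x4) = ((((((x1' · x2') · x3') · x4) + (((x1' · x2) · x3') · x4')) + (((x1 · x2') · x3) · x4')) + (((x1 · x2) · x3') · x4))'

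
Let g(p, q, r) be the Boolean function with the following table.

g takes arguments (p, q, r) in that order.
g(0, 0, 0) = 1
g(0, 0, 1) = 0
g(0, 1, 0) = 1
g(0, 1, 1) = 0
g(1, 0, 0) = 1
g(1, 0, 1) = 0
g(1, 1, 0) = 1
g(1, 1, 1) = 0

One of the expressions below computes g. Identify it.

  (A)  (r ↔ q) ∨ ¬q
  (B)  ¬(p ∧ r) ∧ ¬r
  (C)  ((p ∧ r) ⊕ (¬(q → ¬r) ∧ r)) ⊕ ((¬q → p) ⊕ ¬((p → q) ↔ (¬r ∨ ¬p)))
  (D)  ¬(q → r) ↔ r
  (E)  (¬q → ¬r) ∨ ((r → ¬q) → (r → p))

B

(A) disagrees with g on (0,0,1) (formula → 1, table → 0); rule it out.
(C) disagrees with g on (0,0,0) (formula → 0, table → 1); rule it out.
(D) disagrees with g on (0,1,0) (formula → 0, table → 1); rule it out.
(E) disagrees with g on (0,1,1) (formula → 1, table → 0); rule it out.
Only (B) survives; checking it on all 8 rows confirms it matches g.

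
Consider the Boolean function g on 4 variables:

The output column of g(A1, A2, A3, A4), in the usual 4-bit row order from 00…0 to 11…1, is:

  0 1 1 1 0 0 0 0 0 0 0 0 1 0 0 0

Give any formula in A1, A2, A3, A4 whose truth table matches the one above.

g(A1, A2, A3, A4) = (((((~A1 & ~A2) & ~A3) & A4) | (((~A1 & ~A2) & A3) & ~A4)) | (((~A1 & ~A2) & A3) & A4)) | (((A1 & A2) & ~A3) & ~A4)

The 1-rows are (0,0,0,1), (0,0,1,0), (0,0,1,1), (1,1,0,0). Each contributes one minterm — ¬A1·¬A2·¬A3·A4; ¬A1·¬A2·A3·¬A4; ¬A1·¬A2·A3·A4; A1·A2·¬A3·¬A4 — and their disjunction is a sum-of-products form of g.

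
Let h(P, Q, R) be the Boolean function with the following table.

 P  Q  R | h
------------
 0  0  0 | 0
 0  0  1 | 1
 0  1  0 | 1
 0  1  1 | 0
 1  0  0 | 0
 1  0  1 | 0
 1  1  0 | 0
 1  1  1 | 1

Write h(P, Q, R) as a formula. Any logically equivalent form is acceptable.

h=1 on 3 inputs: (0,0,1), (0,1,0), (1,1,1). Reading each as a conjunction of literals (¬P·¬Q·R, ¬P·Q·¬R, P·Q·R) and taking the OR gives the canonical DNF.

h(P, Q, R) = (((~P & ~Q) & R) | ((~P & Q) & ~R)) | ((P & Q) & R)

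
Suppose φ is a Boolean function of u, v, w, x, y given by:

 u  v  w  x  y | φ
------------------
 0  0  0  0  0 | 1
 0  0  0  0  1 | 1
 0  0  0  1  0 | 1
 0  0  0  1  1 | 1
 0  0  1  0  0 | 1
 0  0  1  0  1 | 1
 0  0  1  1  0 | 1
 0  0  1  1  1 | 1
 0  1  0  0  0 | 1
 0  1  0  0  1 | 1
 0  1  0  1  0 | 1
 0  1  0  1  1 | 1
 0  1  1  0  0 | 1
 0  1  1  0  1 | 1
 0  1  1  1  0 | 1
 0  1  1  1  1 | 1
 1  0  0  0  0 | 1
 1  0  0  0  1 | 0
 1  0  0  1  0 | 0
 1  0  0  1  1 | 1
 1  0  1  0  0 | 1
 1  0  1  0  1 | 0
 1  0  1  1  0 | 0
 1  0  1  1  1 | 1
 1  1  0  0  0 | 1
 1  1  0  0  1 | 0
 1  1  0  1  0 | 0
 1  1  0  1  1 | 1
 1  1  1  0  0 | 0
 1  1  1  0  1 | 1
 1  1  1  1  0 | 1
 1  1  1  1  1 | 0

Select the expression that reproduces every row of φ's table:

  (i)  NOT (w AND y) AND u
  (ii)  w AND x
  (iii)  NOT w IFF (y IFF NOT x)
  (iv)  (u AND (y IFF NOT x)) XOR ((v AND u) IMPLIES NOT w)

(i) disagrees with φ on (0,0,0,0,0) (formula → 0, table → 1); rule it out.
(ii) disagrees with φ on (0,0,0,0,0) (formula → 0, table → 1); rule it out.
(iii) disagrees with φ on (0,0,0,0,0) (formula → 0, table → 1); rule it out.
(iv) is the remaining candidate, and it agrees with φ on all 32 inputs.

iv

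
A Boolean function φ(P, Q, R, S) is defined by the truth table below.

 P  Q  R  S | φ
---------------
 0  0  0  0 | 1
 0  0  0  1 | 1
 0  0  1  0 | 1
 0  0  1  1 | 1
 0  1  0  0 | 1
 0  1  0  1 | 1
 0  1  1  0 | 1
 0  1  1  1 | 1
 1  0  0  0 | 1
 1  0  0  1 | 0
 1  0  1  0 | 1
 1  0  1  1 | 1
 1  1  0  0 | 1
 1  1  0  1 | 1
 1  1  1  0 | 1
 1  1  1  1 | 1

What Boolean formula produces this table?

Only row (1,0,0,1) gives 0. So φ is 1 everywhere except there — the complement of the minterm P·¬Q·¬R·S.

φ(P, Q, R, S) = NOT (((P AND NOT Q) AND NOT R) AND S)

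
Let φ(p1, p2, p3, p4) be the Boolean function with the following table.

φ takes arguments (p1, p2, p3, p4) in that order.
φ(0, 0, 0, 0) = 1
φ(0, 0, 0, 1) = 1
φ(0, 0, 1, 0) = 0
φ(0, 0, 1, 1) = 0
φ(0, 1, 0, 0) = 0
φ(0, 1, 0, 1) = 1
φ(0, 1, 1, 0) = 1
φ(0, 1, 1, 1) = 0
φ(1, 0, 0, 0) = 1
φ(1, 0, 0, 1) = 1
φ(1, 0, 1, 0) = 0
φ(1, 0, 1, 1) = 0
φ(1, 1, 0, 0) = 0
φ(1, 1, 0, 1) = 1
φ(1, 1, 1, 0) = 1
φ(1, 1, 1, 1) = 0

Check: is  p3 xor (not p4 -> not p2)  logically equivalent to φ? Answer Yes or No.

Check the formula against φ row by row:
  p1=0, p2=0, p3=0, p4=0: formula gives 1, φ = 1 ✓
  p1=0, p2=0, p3=0, p4=1: formula gives 1, φ = 1 ✓
  p1=0, p2=0, p3=1, p4=0: formula gives 0, φ = 0 ✓
  p1=0, p2=0, p3=1, p4=1: formula gives 0, φ = 0 ✓
  …and likewise for the remaining 12 rows.
Every row agrees, so the formula is equivalent.

Yes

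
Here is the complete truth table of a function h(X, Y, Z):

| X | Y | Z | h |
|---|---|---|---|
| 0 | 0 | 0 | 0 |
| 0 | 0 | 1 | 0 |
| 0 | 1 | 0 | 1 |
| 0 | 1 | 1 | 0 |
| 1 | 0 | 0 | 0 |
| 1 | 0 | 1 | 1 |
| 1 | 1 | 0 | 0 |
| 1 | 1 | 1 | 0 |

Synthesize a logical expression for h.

h=1 on 2 inputs: (0,1,0), (1,0,1). Reading each as a conjunction of literals (¬X·Y·¬Z, X·¬Y·Z) and taking the OR gives the canonical DNF.

h(X, Y, Z) = ((NOT X AND Y) AND NOT Z) OR ((X AND NOT Y) AND Z)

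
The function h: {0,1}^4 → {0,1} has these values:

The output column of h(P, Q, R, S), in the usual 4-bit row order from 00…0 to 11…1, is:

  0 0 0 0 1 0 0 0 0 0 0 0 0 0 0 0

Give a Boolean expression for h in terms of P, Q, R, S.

h(P, Q, R, S) = ((¬P ∧ Q) ∧ ¬R) ∧ ¬S

Only row (0,1,0,0) gives 1. That row's minterm ¬P·Q·¬R·¬S is h directly.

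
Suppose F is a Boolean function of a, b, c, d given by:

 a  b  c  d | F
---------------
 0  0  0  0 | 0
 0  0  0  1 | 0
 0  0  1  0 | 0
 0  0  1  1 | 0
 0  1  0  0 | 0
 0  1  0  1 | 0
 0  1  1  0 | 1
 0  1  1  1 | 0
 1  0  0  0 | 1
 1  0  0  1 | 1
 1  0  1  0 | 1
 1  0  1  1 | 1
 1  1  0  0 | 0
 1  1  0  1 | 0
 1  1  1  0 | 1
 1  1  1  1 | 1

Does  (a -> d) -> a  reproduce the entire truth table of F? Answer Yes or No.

Check the formula against F row by row:
  a=0, b=0, c=0, d=0: formula gives 0, F = 0 ✓
  a=0, b=0, c=0, d=1: formula gives 0, F = 0 ✓
  a=0, b=0, c=1, d=0: formula gives 0, F = 0 ✓
  a=0, b=0, c=1, d=1: formula gives 0, F = 0 ✓
  …
  a=0, b=1, c=1, d=0: formula gives 0, but F = 1 ✗
Since they disagree at (0,1,1,0), the expression is not a correct formula for F.

No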